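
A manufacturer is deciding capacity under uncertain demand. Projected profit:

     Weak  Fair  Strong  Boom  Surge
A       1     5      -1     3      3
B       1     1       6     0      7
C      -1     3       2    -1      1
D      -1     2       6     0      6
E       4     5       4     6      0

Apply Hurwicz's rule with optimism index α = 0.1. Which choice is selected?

B

A: 0.1·5 + 0.9·(-1) = -0.4
B: 0.1·7 + 0.9·0 = 0.7
C: 0.1·3 + 0.9·(-1) = -0.6
D: 0.1·6 + 0.9·(-1) = -0.3
E: 0.1·6 + 0.9·0 = 0.6
Highest Hurwicz score = 0.7 → B.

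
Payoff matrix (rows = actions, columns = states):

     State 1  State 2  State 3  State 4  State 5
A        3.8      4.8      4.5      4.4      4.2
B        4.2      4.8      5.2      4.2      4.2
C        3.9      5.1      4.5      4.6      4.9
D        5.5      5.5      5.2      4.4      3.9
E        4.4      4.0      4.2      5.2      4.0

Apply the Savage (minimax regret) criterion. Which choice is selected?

D

Column bests: State 1=5.5, State 2=5.5, State 3=5.2, State 4=5.2, State 5=4.9.
A regrets: 1.7, 0.7, 0.7, 0.8, 0.7 → max 1.7
B regrets: 1.3, 0.7, 0.0, 1.0, 0.7 → max 1.3
C regrets: 1.6, 0.4, 0.7, 0.6, 0.0 → max 1.6
D regrets: 0.0, 0.0, 0.0, 0.8, 1.0 → max 1.0
E regrets: 1.1, 1.5, 1.0, 0.0, 0.9 → max 1.5
Smallest max regret = 1.0 → D.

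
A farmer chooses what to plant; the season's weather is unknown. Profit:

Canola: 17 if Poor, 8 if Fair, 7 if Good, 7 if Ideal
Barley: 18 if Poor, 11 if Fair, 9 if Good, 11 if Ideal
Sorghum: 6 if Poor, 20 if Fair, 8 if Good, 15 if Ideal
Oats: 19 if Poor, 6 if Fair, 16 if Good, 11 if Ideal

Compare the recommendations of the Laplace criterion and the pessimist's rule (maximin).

laplace → Oats; maximin → Barley (disagree)

Row averages: Canola=9.75, Barley=12.25, Sorghum=12.25, Oats=13
Highest average = 13 → Oats.
Row minima: Canola=7, Barley=9, Sorghum=6, Oats=6
Best worst-case = 9 → Barley.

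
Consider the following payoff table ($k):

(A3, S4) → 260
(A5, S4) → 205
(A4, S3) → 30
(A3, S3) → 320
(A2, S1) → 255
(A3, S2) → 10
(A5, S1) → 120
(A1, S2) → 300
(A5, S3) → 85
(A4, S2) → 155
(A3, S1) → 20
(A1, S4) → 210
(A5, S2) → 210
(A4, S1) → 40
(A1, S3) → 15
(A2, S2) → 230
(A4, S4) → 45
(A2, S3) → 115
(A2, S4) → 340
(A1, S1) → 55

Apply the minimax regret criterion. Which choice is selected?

Column bests: S1=255, S2=300, S3=320, S4=340.
A1 regrets: 200, 0, 305, 130 → max 305
A2 regrets: 0, 70, 205, 0 → max 205
A3 regrets: 235, 290, 0, 80 → max 290
A4 regrets: 215, 145, 290, 295 → max 295
A5 regrets: 135, 90, 235, 135 → max 235
Smallest max regret = 205 → A2.

A2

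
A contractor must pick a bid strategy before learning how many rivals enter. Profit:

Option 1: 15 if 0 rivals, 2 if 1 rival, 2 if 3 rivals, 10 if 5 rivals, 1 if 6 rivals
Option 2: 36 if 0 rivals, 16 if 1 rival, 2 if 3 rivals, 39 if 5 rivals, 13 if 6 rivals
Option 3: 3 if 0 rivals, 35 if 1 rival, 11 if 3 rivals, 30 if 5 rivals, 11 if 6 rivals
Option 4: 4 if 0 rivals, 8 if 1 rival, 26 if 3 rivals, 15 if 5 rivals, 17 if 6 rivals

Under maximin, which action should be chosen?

Row minima: Option 1=1, Option 2=2, Option 3=3, Option 4=4
Best worst-case = 4 → Option 4.

Option 4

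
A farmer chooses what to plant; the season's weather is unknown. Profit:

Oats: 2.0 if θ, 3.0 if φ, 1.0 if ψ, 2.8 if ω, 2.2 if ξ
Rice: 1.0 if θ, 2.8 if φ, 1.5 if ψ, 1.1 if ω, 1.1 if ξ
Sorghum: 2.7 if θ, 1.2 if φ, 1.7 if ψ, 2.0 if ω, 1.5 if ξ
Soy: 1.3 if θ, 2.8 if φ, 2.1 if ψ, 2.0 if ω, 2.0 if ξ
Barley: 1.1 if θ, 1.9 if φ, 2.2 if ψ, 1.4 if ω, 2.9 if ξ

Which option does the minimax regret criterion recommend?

Column bests: θ=2.7, φ=3.0, ψ=2.2, ω=2.8, ξ=2.9.
Oats regrets: 0.7, 0.0, 1.2, 0.0, 0.7 → max 1.2
Rice regrets: 1.7, 0.2, 0.7, 1.7, 1.8 → max 1.8
Sorghum regrets: 0.0, 1.8, 0.5, 0.8, 1.4 → max 1.8
Soy regrets: 1.4, 0.2, 0.1, 0.8, 0.9 → max 1.4
Barley regrets: 1.6, 1.1, 0.0, 1.4, 0.0 → max 1.6
Smallest max regret = 1.2 → Oats.

Oats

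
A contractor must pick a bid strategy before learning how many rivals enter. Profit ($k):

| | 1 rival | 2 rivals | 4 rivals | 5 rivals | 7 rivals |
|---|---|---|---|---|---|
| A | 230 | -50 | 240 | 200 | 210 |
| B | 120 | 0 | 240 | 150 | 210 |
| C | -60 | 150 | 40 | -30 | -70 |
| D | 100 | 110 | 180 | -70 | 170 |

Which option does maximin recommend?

B

Row minima: A=-50, B=0, C=-70, D=-70
Best worst-case = 0 → B.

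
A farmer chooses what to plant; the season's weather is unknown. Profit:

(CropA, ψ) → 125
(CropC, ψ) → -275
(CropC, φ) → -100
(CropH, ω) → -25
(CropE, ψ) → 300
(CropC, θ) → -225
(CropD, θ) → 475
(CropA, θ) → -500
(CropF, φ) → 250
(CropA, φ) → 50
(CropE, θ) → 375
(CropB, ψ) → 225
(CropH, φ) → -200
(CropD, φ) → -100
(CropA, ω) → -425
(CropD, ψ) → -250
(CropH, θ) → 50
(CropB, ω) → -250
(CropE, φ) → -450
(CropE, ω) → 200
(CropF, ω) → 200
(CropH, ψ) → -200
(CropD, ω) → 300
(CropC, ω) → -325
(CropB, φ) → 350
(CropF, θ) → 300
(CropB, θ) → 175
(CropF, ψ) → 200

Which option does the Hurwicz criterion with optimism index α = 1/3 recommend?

CropF: 1/3·300 + 2/3·200 = 700/3
CropH: 1/3·50 + 2/3·(-200) = -350/3
CropE: 1/3·375 + 2/3·(-450) = -175
CropC: 1/3·(-100) + 2/3·(-325) = -250
CropD: 1/3·475 + 2/3·(-250) = -25/3
CropB: 1/3·350 + 2/3·(-250) = -50
CropA: 1/3·125 + 2/3·(-500) = -875/3
Highest Hurwicz score = 700/3 → CropF.

CropF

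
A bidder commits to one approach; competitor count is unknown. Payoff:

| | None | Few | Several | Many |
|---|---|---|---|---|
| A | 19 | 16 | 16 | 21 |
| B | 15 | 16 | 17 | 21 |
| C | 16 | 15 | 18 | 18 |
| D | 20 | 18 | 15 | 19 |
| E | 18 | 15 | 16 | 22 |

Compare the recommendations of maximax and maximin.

maximax → E; maximin → A (disagree)

Row maxima: A=21, B=21, C=18, D=20, E=22
Best best-case = 22 → E.
Row minima: A=16, B=15, C=15, D=15, E=15
Best worst-case = 16 → A.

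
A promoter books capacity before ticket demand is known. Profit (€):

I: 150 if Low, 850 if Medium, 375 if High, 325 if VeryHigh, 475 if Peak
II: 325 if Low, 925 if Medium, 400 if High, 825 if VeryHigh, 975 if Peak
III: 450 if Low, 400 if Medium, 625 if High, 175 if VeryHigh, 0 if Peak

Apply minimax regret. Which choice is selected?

Column bests: Low=450, Medium=925, High=625, VeryHigh=825, Peak=975.
I regrets: 300, 75, 250, 500, 500 → max 500
II regrets: 125, 0, 225, 0, 0 → max 225
III regrets: 0, 525, 0, 650, 975 → max 975
Smallest max regret = 225 → II.

II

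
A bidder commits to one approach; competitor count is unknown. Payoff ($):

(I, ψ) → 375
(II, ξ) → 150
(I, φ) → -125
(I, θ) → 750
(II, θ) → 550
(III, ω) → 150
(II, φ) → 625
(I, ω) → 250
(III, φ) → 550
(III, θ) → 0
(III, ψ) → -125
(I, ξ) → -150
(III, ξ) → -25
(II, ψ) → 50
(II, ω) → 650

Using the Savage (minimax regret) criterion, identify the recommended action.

II

Column bests: θ=750, φ=625, ψ=375, ω=650, ξ=150.
I regrets: 0, 750, 0, 400, 300 → max 750
II regrets: 200, 0, 325, 0, 0 → max 325
III regrets: 750, 75, 500, 500, 175 → max 750
Smallest max regret = 325 → II.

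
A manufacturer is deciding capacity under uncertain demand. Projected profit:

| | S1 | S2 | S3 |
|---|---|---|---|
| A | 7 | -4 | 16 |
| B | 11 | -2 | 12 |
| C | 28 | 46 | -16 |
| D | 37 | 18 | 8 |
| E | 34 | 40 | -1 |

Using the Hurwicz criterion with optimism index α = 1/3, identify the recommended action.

D

A: 1/3·16 + 2/3·(-4) = 8/3
B: 1/3·12 + 2/3·(-2) = 8/3
C: 1/3·46 + 2/3·(-16) = 14/3
D: 1/3·37 + 2/3·8 = 53/3
E: 1/3·40 + 2/3·(-1) = 38/3
Highest Hurwicz score = 53/3 → D.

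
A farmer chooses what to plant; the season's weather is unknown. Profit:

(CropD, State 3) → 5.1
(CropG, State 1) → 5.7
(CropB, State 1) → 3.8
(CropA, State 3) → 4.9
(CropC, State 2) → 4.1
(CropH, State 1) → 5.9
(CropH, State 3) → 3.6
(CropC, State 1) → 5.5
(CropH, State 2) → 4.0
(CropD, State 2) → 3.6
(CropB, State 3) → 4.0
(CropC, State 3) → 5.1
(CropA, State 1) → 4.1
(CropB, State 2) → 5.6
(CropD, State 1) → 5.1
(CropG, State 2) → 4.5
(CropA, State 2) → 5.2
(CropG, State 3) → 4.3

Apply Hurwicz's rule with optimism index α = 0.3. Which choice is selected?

CropG

CropB: 0.3·5.6 + 0.7·3.8 = 4.34
CropG: 0.3·5.7 + 0.7·4.3 = 4.72
CropA: 0.3·5.2 + 0.7·4.1 = 4.43
CropD: 0.3·5.1 + 0.7·3.6 = 4.05
CropH: 0.3·5.9 + 0.7·3.6 = 4.29
CropC: 0.3·5.5 + 0.7·4.1 = 4.52
Highest Hurwicz score = 4.72 → CropG.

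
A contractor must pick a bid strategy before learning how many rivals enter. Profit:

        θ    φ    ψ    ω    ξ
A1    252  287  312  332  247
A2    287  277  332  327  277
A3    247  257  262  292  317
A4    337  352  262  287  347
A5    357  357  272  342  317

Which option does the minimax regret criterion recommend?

A5

Column bests: θ=357, φ=357, ψ=332, ω=342, ξ=347.
A1 regrets: 105, 70, 20, 10, 100 → max 105
A2 regrets: 70, 80, 0, 15, 70 → max 80
A3 regrets: 110, 100, 70, 50, 30 → max 110
A4 regrets: 20, 5, 70, 55, 0 → max 70
A5 regrets: 0, 0, 60, 0, 30 → max 60
Smallest max regret = 60 → A5.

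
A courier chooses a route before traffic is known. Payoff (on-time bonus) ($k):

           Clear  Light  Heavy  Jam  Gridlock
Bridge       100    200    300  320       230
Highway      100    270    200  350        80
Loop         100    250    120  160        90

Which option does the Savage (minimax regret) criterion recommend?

Bridge

Column bests: Clear=100, Light=270, Heavy=300, Jam=350, Gridlock=230.
Bridge regrets: 0, 70, 0, 30, 0 → max 70
Highway regrets: 0, 0, 100, 0, 150 → max 150
Loop regrets: 0, 20, 180, 190, 140 → max 190
Smallest max regret = 70 → Bridge.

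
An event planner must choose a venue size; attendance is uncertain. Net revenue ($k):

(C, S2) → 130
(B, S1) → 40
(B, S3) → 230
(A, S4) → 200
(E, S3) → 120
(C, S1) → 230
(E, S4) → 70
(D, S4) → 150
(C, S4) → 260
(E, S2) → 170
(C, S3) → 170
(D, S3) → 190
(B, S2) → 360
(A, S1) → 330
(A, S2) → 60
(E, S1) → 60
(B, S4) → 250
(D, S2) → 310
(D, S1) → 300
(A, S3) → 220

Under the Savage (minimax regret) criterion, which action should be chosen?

D

Column bests: S1=330, S2=360, S3=230, S4=260.
A regrets: 0, 300, 10, 60 → max 300
B regrets: 290, 0, 0, 10 → max 290
C regrets: 100, 230, 60, 0 → max 230
D regrets: 30, 50, 40, 110 → max 110
E regrets: 270, 190, 110, 190 → max 270
Smallest max regret = 110 → D.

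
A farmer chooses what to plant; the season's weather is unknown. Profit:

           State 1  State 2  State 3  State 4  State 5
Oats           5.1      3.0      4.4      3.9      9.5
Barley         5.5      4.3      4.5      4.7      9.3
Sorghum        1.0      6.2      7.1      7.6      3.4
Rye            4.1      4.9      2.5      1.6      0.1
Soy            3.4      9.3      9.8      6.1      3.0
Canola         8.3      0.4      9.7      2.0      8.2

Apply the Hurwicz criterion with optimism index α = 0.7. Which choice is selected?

Barley

Oats: 0.7·9.5 + 0.3·3.0 = 7.55
Barley: 0.7·9.3 + 0.3·4.3 = 7.8
Sorghum: 0.7·7.6 + 0.3·1.0 = 5.62
Rye: 0.7·4.9 + 0.3·0.1 = 3.46
Soy: 0.7·9.8 + 0.3·3.0 = 7.76
Canola: 0.7·9.7 + 0.3·0.4 = 6.91
Highest Hurwicz score = 7.8 → Barley.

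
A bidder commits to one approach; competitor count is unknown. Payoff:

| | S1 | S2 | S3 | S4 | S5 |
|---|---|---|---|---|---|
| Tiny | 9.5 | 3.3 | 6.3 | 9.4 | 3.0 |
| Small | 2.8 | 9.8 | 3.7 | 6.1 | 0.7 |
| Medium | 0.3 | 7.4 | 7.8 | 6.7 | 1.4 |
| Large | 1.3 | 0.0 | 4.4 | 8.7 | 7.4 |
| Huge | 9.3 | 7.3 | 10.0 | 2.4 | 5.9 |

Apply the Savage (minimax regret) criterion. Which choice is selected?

Column bests: S1=9.5, S2=9.8, S3=10.0, S4=9.4, S5=7.4.
Tiny regrets: 0.0, 6.5, 3.7, 0.0, 4.4 → max 6.5
Small regrets: 6.7, 0.0, 6.3, 3.3, 6.7 → max 6.7
Medium regrets: 9.2, 2.4, 2.2, 2.7, 6.0 → max 9.2
Large regrets: 8.2, 9.8, 5.6, 0.7, 0.0 → max 9.8
Huge regrets: 0.2, 2.5, 0.0, 7.0, 1.5 → max 7.0
Smallest max regret = 6.5 → Tiny.

Tiny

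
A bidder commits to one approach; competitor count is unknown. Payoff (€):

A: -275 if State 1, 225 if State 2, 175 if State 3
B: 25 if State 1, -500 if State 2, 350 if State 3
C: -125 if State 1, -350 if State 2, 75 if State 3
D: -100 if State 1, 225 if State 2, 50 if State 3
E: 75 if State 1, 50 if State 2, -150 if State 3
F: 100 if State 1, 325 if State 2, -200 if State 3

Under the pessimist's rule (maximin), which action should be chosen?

Row minima: A=-275, B=-500, C=-350, D=-100, E=-150, F=-200
Best worst-case = -100 → D.

D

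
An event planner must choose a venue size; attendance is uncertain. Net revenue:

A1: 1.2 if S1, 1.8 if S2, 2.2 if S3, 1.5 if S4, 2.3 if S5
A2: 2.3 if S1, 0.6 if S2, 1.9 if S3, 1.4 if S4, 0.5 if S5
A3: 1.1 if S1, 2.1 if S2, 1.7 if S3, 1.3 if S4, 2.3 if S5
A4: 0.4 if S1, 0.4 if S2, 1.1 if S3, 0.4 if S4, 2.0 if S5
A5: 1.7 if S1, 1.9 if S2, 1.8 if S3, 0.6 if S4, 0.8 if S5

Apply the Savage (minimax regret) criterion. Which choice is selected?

A1

Column bests: S1=2.3, S2=2.1, S3=2.2, S4=1.5, S5=2.3.
A1 regrets: 1.1, 0.3, 0.0, 0.0, 0.0 → max 1.1
A2 regrets: 0.0, 1.5, 0.3, 0.1, 1.8 → max 1.8
A3 regrets: 1.2, 0.0, 0.5, 0.2, 0.0 → max 1.2
A4 regrets: 1.9, 1.7, 1.1, 1.1, 0.3 → max 1.9
A5 regrets: 0.6, 0.2, 0.4, 0.9, 1.5 → max 1.5
Smallest max regret = 1.1 → A1.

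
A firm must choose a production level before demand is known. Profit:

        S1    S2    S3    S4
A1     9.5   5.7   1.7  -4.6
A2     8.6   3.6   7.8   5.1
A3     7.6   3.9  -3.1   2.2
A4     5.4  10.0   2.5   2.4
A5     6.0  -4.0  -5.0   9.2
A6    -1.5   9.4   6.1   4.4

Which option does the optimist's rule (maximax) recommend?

Row maxima: A1=9.5, A2=8.6, A3=7.6, A4=10.0, A5=9.2, A6=9.4
Best best-case = 10.0 → A4.

A4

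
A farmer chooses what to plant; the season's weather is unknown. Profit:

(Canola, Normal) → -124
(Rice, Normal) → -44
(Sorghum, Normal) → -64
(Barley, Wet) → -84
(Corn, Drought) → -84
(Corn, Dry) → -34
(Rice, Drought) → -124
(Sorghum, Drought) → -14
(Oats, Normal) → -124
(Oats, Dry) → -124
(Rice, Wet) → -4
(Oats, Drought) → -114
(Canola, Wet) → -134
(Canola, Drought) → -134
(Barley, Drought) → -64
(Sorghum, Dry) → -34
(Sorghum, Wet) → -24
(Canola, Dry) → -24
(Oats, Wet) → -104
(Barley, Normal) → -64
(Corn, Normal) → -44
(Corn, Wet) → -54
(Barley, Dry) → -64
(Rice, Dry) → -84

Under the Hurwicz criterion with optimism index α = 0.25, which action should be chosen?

Sorghum

Barley: 0.25·(-64) + 0.75·(-84) = -79
Canola: 0.25·(-24) + 0.75·(-134) = -106.5
Corn: 0.25·(-34) + 0.75·(-84) = -71.5
Oats: 0.25·(-104) + 0.75·(-124) = -119
Sorghum: 0.25·(-14) + 0.75·(-64) = -51.5
Rice: 0.25·(-4) + 0.75·(-124) = -94
Highest Hurwicz score = -51.5 → Sorghum.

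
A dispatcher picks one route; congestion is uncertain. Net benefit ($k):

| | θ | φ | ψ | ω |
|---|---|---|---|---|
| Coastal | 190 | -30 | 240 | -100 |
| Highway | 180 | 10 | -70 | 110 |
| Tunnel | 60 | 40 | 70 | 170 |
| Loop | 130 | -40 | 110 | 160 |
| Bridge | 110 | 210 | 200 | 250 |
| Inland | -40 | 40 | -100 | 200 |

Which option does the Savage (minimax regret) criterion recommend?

Column bests: θ=190, φ=210, ψ=240, ω=250.
Coastal regrets: 0, 240, 0, 350 → max 350
Highway regrets: 10, 200, 310, 140 → max 310
Tunnel regrets: 130, 170, 170, 80 → max 170
Loop regrets: 60, 250, 130, 90 → max 250
Bridge regrets: 80, 0, 40, 0 → max 80
Inland regrets: 230, 170, 340, 50 → max 340
Smallest max regret = 80 → Bridge.

Bridge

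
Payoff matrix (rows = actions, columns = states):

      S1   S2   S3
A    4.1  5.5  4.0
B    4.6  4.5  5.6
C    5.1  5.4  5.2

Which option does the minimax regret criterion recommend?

Column bests: S1=5.1, S2=5.5, S3=5.6.
A regrets: 1.0, 0.0, 1.6 → max 1.6
B regrets: 0.5, 1.0, 0.0 → max 1.0
C regrets: 0.0, 0.1, 0.4 → max 0.4
Smallest max regret = 0.4 → C.

C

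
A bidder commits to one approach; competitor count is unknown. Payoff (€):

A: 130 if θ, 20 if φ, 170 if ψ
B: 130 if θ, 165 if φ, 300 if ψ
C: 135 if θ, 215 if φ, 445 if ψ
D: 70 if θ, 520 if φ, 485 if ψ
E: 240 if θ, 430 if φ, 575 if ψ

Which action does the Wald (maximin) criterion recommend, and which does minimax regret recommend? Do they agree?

maximin → E; minimax regret → E (agree)

Row minima: A=20, B=130, C=135, D=70, E=240
Best worst-case = 240 → E.
Column bests: θ=240, φ=520, ψ=575.
A regrets: 110, 500, 405 → max 500
B regrets: 110, 355, 275 → max 355
C regrets: 105, 305, 130 → max 305
D regrets: 170, 0, 90 → max 170
E regrets: 0, 90, 0 → max 90
Smallest max regret = 90 → E.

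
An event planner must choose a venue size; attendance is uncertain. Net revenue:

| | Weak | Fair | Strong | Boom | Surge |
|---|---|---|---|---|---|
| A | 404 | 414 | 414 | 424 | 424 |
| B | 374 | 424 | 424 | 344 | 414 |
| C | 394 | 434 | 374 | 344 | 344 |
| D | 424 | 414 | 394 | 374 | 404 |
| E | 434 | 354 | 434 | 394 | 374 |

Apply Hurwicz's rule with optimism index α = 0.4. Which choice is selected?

A

A: 0.4·424 + 0.6·404 = 412
B: 0.4·424 + 0.6·344 = 376
C: 0.4·434 + 0.6·344 = 380
D: 0.4·424 + 0.6·374 = 394
E: 0.4·434 + 0.6·354 = 386
Highest Hurwicz score = 412 → A.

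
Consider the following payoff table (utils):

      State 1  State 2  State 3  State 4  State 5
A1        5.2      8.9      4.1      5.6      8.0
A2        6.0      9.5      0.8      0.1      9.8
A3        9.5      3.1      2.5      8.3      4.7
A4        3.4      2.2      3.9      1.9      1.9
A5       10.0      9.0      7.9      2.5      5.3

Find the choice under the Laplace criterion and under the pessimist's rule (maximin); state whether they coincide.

Row averages: A1=6.36, A2=5.24, A3=5.62, A4=2.66, A5=6.94
Highest average = 6.94 → A5.
Row minima: A1=4.1, A2=0.1, A3=2.5, A4=1.9, A5=2.5
Best worst-case = 4.1 → A1.

laplace → A5; maximin → A1 (disagree)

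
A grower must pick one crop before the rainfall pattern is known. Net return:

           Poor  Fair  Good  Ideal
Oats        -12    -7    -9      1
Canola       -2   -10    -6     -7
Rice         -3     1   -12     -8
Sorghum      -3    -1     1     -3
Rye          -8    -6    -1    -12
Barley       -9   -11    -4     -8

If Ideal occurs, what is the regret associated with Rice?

Best payoff under Ideal is 1.
Regret = 1 − (-8) = 9.

9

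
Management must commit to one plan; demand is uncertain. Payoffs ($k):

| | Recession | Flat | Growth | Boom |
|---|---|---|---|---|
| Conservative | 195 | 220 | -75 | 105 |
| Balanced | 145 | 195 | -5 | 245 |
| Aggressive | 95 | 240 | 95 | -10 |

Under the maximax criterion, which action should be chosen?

Row maxima: Conservative=220, Balanced=245, Aggressive=240
Best best-case = 245 → Balanced.

Balanced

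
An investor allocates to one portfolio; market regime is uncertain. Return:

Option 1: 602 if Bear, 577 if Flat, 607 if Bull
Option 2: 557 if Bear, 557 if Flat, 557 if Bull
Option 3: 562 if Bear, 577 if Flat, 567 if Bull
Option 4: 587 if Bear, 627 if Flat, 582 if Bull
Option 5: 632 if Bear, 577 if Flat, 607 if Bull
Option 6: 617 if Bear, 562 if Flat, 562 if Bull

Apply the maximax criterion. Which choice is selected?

Row maxima: Option 1=607, Option 2=557, Option 3=577, Option 4=627, Option 5=632, Option 6=617
Best best-case = 632 → Option 5.

Option 5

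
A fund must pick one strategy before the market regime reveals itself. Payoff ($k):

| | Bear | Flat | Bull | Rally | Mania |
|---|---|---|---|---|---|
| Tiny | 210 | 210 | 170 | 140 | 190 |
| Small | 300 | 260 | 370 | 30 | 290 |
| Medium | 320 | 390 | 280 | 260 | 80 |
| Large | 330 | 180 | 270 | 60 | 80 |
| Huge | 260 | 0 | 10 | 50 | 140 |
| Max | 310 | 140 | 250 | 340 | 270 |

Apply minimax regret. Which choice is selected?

Tiny

Column bests: Bear=330, Flat=390, Bull=370, Rally=340, Mania=290.
Tiny regrets: 120, 180, 200, 200, 100 → max 200
Small regrets: 30, 130, 0, 310, 0 → max 310
Medium regrets: 10, 0, 90, 80, 210 → max 210
Large regrets: 0, 210, 100, 280, 210 → max 280
Huge regrets: 70, 390, 360, 290, 150 → max 390
Max regrets: 20, 250, 120, 0, 20 → max 250
Smallest max regret = 200 → Tiny.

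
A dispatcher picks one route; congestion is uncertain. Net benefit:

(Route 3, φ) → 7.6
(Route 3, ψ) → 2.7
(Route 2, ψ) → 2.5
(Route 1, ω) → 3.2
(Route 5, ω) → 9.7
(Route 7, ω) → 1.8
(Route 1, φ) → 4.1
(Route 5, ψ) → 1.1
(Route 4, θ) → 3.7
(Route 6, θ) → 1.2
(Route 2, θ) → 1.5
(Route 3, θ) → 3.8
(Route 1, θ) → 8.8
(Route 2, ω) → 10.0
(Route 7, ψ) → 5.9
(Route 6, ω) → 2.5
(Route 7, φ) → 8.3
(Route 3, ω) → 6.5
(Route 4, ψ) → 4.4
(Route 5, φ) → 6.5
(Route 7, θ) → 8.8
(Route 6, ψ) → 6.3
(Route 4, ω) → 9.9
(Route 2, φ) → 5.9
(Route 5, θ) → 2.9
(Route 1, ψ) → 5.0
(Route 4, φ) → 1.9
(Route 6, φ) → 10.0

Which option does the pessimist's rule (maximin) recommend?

Row minima: Route 1=3.2, Route 2=1.5, Route 3=2.7, Route 4=1.9, Route 5=1.1, Route 6=1.2, Route 7=1.8
Best worst-case = 3.2 → Route 1.

Route 1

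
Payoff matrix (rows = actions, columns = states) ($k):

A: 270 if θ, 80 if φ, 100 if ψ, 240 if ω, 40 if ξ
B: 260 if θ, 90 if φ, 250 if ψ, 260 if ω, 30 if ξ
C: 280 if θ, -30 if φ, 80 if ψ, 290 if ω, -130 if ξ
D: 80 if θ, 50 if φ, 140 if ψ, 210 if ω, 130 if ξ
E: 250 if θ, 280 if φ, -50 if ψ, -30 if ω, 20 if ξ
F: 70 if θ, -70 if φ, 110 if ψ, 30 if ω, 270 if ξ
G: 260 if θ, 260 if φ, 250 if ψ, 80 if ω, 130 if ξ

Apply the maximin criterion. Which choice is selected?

G

Row minima: A=40, B=30, C=-130, D=50, E=-50, F=-70, G=80
Best worst-case = 80 → G.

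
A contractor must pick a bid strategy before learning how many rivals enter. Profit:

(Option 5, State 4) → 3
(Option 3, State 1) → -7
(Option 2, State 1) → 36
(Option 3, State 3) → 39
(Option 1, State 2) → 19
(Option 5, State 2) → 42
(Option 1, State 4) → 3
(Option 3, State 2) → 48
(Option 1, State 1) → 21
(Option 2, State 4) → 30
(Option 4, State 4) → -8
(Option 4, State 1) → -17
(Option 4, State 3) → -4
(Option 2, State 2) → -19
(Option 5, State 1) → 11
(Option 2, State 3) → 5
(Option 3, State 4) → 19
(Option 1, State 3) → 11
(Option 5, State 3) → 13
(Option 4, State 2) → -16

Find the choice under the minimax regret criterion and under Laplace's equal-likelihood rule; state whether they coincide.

Column bests: State 1=36, State 2=48, State 3=39, State 4=30.
Option 1 regrets: 15, 29, 28, 27 → max 29
Option 2 regrets: 0, 67, 34, 0 → max 67
Option 3 regrets: 43, 0, 0, 11 → max 43
Option 4 regrets: 53, 64, 43, 38 → max 64
Option 5 regrets: 25, 6, 26, 27 → max 27
Smallest max regret = 27 → Option 5.
Row averages: Option 1=13.5, Option 2=13, Option 3=24.75, Option 4=-11.25, Option 5=17.25
Highest average = 24.75 → Option 3.

minimax regret → Option 5; laplace → Option 3 (disagree)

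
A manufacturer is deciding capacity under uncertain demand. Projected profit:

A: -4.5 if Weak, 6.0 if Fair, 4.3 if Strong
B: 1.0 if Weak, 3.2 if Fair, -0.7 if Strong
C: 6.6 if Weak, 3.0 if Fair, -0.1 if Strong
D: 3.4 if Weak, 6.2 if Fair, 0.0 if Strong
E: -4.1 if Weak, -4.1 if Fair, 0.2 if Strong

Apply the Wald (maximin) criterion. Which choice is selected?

D

Row minima: A=-4.5, B=-0.7, C=-0.1, D=0.0, E=-4.1
Best worst-case = 0.0 → D.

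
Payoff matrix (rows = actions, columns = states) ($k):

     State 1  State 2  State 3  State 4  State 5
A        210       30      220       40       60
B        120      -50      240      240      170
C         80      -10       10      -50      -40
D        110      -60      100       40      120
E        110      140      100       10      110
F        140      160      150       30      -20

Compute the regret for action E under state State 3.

Best payoff under State 3 is 240.
Regret = 240 − 100 = 140.

140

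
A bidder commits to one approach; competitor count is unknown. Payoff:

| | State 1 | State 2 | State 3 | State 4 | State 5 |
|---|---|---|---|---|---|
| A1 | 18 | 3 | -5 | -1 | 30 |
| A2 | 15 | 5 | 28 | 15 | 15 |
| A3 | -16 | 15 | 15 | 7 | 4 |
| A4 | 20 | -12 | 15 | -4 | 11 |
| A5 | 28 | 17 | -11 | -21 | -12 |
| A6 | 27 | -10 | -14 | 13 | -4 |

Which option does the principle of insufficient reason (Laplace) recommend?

A2

Row averages: A1=9, A2=15.6, A3=5, A4=6, A5=0.2, A6=2.4
Highest average = 15.6 → A2.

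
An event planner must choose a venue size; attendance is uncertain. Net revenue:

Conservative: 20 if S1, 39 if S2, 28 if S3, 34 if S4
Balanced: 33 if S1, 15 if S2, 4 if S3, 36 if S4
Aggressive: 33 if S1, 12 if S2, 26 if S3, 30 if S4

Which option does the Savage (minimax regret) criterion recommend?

Column bests: S1=33, S2=39, S3=28, S4=36.
Conservative regrets: 13, 0, 0, 2 → max 13
Balanced regrets: 0, 24, 24, 0 → max 24
Aggressive regrets: 0, 27, 2, 6 → max 27
Smallest max regret = 13 → Conservative.

Conservative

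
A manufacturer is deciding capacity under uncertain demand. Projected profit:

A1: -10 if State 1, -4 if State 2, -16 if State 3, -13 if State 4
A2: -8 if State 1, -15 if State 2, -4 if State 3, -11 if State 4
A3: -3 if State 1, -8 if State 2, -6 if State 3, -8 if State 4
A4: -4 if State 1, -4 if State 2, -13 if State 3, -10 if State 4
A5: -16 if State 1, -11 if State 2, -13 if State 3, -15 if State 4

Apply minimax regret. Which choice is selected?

Column bests: State 1=-3, State 2=-4, State 3=-4, State 4=-8.
A1 regrets: 7, 0, 12, 5 → max 12
A2 regrets: 5, 11, 0, 3 → max 11
A3 regrets: 0, 4, 2, 0 → max 4
A4 regrets: 1, 0, 9, 2 → max 9
A5 regrets: 13, 7, 9, 7 → max 13
Smallest max regret = 4 → A3.

A3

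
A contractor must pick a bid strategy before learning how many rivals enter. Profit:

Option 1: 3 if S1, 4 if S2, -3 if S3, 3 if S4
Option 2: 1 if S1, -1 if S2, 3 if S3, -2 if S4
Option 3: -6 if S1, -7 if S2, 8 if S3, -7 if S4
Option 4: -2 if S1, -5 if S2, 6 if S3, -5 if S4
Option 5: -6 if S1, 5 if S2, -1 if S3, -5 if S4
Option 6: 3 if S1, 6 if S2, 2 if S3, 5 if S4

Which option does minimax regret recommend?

Column bests: S1=3, S2=6, S3=8, S4=5.
Option 1 regrets: 0, 2, 11, 2 → max 11
Option 2 regrets: 2, 7, 5, 7 → max 7
Option 3 regrets: 9, 13, 0, 12 → max 13
Option 4 regrets: 5, 11, 2, 10 → max 11
Option 5 regrets: 9, 1, 9, 10 → max 10
Option 6 regrets: 0, 0, 6, 0 → max 6
Smallest max regret = 6 → Option 6.

Option 6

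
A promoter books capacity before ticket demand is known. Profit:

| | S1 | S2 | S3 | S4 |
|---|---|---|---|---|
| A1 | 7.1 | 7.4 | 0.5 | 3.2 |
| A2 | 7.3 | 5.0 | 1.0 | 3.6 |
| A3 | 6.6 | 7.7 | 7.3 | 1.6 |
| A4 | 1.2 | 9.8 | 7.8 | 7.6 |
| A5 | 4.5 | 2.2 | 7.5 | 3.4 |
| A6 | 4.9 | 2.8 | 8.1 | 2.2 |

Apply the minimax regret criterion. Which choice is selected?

Column bests: S1=7.3, S2=9.8, S3=8.1, S4=7.6.
A1 regrets: 0.2, 2.4, 7.6, 4.4 → max 7.6
A2 regrets: 0.0, 4.8, 7.1, 4.0 → max 7.1
A3 regrets: 0.7, 2.1, 0.8, 6.0 → max 6.0
A4 regrets: 6.1, 0.0, 0.3, 0.0 → max 6.1
A5 regrets: 2.8, 7.6, 0.6, 4.2 → max 7.6
A6 regrets: 2.4, 7.0, 0.0, 5.4 → max 7.0
Smallest max regret = 6.0 → A3.

A3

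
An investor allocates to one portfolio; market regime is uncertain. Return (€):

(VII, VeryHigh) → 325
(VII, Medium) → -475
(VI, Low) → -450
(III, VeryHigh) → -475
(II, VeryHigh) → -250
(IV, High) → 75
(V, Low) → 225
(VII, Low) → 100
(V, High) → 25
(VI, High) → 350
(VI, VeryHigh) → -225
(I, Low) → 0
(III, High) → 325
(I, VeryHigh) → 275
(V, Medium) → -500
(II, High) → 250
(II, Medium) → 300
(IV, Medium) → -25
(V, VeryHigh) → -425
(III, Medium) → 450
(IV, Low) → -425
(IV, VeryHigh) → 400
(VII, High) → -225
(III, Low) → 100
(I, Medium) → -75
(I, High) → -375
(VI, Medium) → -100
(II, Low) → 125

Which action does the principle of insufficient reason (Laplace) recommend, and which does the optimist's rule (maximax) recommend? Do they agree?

Row averages: I=-43.75, II=106.25, III=100, IV=6.25, V=-168.75, VI=-106.25, VII=-68.75
Highest average = 106.25 → II.
Row maxima: I=275, II=300, III=450, IV=400, V=225, VI=350, VII=325
Best best-case = 450 → III.

laplace → II; maximax → III (disagree)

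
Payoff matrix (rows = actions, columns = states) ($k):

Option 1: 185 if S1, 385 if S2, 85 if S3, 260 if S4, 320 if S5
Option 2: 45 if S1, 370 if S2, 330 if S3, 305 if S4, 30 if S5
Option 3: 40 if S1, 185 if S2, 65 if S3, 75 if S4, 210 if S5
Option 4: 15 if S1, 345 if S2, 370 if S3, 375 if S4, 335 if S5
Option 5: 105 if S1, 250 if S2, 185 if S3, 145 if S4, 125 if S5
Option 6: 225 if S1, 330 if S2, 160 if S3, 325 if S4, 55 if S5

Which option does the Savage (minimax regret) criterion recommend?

Option 4

Column bests: S1=225, S2=385, S3=370, S4=375, S5=335.
Option 1 regrets: 40, 0, 285, 115, 15 → max 285
Option 2 regrets: 180, 15, 40, 70, 305 → max 305
Option 3 regrets: 185, 200, 305, 300, 125 → max 305
Option 4 regrets: 210, 40, 0, 0, 0 → max 210
Option 5 regrets: 120, 135, 185, 230, 210 → max 230
Option 6 regrets: 0, 55, 210, 50, 280 → max 280
Smallest max regret = 210 → Option 4.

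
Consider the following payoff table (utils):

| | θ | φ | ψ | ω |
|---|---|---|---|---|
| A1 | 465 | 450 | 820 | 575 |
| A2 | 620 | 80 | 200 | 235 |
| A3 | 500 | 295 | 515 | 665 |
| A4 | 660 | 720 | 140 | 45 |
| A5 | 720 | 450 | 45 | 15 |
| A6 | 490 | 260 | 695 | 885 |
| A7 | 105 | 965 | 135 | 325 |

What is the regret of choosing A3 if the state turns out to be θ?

Best payoff under θ is 720.
Regret = 720 − 500 = 220.

220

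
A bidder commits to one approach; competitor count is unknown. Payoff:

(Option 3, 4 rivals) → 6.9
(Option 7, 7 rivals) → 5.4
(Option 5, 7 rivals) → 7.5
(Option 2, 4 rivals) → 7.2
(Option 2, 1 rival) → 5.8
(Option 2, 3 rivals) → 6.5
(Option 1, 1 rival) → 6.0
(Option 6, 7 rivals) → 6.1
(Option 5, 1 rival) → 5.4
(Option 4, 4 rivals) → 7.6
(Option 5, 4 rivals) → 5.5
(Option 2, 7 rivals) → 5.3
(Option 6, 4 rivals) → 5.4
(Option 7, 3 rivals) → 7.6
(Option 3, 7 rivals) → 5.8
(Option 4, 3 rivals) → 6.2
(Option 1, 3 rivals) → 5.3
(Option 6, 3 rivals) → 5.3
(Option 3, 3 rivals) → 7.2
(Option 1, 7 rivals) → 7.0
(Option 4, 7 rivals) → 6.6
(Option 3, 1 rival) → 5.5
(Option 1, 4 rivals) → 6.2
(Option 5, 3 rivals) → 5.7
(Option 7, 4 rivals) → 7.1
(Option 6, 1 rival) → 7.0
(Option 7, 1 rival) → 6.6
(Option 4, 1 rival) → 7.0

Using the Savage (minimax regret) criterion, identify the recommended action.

Option 4

Column bests: 1 rival=7.0, 3 rivals=7.6, 4 rivals=7.6, 7 rivals=7.5.
Option 1 regrets: 1.0, 2.3, 1.4, 0.5 → max 2.3
Option 2 regrets: 1.2, 1.1, 0.4, 2.2 → max 2.2
Option 3 regrets: 1.5, 0.4, 0.7, 1.7 → max 1.7
Option 4 regrets: 0.0, 1.4, 0.0, 0.9 → max 1.4
Option 5 regrets: 1.6, 1.9, 2.1, 0.0 → max 2.1
Option 6 regrets: 0.0, 2.3, 2.2, 1.4 → max 2.3
Option 7 regrets: 0.4, 0.0, 0.5, 2.1 → max 2.1
Smallest max regret = 1.4 → Option 4.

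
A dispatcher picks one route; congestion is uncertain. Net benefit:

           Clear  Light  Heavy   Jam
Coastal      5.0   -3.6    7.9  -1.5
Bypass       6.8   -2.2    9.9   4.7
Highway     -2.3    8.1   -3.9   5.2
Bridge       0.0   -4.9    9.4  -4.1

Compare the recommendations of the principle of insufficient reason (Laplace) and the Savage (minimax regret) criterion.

laplace → Bypass; minimax regret → Bypass (agree)

Row averages: Coastal=1.95, Bypass=4.8, Highway=1.775, Bridge=0.1
Highest average = 4.8 → Bypass.
Column bests: Clear=6.8, Light=8.1, Heavy=9.9, Jam=5.2.
Coastal regrets: 1.8, 11.7, 2.0, 6.7 → max 11.7
Bypass regrets: 0.0, 10.3, 0.0, 0.5 → max 10.3
Highway regrets: 9.1, 0.0, 13.8, 0.0 → max 13.8
Bridge regrets: 6.8, 13.0, 0.5, 9.3 → max 13.0
Smallest max regret = 10.3 → Bypass.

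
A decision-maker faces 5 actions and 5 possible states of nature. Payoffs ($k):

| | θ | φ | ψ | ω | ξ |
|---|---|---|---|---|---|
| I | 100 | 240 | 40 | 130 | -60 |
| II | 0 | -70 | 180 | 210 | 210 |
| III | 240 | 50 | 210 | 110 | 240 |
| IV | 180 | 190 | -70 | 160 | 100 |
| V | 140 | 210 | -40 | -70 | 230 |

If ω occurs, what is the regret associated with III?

100

Best payoff under ω is 210.
Regret = 210 − 110 = 100.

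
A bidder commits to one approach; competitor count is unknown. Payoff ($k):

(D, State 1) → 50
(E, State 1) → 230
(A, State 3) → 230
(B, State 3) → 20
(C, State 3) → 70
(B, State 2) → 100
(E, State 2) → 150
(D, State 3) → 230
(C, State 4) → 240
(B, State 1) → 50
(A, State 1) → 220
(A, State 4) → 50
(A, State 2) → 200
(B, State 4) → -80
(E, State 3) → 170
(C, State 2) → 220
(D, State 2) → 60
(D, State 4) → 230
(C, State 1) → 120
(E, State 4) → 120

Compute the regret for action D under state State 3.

Best payoff under State 3 is 230.
Regret = 230 − 230 = 0.

0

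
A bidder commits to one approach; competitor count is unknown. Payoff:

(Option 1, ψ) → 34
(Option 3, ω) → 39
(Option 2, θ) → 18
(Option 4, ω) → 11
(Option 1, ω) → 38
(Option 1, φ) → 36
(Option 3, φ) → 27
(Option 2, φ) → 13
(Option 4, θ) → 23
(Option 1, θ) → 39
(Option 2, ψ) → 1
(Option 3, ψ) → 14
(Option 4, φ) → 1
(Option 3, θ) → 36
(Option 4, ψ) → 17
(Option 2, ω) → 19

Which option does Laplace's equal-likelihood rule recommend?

Option 1

Row averages: Option 1=36.75, Option 2=12.75, Option 3=29, Option 4=13
Highest average = 36.75 → Option 1.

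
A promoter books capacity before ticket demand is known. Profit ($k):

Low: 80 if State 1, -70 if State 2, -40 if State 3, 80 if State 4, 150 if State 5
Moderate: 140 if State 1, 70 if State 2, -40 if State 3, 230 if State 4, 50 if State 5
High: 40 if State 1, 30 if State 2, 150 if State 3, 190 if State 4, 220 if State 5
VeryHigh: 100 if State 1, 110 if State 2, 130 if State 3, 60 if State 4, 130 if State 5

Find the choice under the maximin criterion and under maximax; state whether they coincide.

maximin → VeryHigh; maximax → Moderate (disagree)

Row minima: Low=-70, Moderate=-40, High=30, VeryHigh=60
Best worst-case = 60 → VeryHigh.
Row maxima: Low=150, Moderate=230, High=220, VeryHigh=130
Best best-case = 230 → Moderate.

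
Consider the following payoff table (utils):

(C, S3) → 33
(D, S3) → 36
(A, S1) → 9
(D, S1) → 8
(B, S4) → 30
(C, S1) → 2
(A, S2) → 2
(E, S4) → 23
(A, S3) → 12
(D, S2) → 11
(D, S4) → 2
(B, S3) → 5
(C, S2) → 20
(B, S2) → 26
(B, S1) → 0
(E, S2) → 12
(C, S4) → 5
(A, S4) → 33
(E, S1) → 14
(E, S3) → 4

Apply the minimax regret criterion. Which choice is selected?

Column bests: S1=14, S2=26, S3=36, S4=33.
A regrets: 5, 24, 24, 0 → max 24
B regrets: 14, 0, 31, 3 → max 31
C regrets: 12, 6, 3, 28 → max 28
D regrets: 6, 15, 0, 31 → max 31
E regrets: 0, 14, 32, 10 → max 32
Smallest max regret = 24 → A.

A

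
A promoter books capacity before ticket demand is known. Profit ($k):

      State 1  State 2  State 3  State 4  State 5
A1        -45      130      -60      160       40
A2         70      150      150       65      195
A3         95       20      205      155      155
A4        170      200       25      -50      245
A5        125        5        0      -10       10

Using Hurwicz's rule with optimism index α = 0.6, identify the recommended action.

A1: 0.6·160 + 0.4·(-60) = 72
A2: 0.6·195 + 0.4·65 = 143
A3: 0.6·205 + 0.4·20 = 131
A4: 0.6·245 + 0.4·(-50) = 127
A5: 0.6·125 + 0.4·(-10) = 71
Highest Hurwicz score = 143 → A2.

A2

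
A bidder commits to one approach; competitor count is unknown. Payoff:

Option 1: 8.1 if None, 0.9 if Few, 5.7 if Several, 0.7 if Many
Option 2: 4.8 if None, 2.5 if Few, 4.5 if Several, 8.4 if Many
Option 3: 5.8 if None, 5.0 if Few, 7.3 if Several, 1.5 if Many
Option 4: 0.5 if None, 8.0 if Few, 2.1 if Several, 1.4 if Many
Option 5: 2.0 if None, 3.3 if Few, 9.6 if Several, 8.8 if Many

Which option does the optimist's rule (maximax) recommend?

Option 5

Row maxima: Option 1=8.1, Option 2=8.4, Option 3=7.3, Option 4=8.0, Option 5=9.6
Best best-case = 9.6 → Option 5.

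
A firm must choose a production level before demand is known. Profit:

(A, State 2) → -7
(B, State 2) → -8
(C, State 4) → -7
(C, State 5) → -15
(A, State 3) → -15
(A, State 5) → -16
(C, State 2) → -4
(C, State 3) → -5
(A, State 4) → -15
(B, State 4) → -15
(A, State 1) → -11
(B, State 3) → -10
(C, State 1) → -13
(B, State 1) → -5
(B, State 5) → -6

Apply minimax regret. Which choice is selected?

B

Column bests: State 1=-5, State 2=-4, State 3=-5, State 4=-7, State 5=-6.
A regrets: 6, 3, 10, 8, 10 → max 10
B regrets: 0, 4, 5, 8, 0 → max 8
C regrets: 8, 0, 0, 0, 9 → max 9
Smallest max regret = 8 → B.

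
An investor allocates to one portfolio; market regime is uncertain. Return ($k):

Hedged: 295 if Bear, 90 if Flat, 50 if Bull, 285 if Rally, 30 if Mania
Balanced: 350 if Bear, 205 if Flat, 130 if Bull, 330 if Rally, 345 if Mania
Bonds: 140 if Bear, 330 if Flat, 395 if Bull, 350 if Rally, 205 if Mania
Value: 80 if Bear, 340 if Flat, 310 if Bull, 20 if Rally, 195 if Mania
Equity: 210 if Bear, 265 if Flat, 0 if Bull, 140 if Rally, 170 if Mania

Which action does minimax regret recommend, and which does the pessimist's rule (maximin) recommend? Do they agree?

Column bests: Bear=350, Flat=340, Bull=395, Rally=350, Mania=345.
Hedged regrets: 55, 250, 345, 65, 315 → max 345
Balanced regrets: 0, 135, 265, 20, 0 → max 265
Bonds regrets: 210, 10, 0, 0, 140 → max 210
Value regrets: 270, 0, 85, 330, 150 → max 330
Equity regrets: 140, 75, 395, 210, 175 → max 395
Smallest max regret = 210 → Bonds.
Row minima: Hedged=30, Balanced=130, Bonds=140, Value=20, Equity=0
Best worst-case = 140 → Bonds.

minimax regret → Bonds; maximin → Bonds (agree)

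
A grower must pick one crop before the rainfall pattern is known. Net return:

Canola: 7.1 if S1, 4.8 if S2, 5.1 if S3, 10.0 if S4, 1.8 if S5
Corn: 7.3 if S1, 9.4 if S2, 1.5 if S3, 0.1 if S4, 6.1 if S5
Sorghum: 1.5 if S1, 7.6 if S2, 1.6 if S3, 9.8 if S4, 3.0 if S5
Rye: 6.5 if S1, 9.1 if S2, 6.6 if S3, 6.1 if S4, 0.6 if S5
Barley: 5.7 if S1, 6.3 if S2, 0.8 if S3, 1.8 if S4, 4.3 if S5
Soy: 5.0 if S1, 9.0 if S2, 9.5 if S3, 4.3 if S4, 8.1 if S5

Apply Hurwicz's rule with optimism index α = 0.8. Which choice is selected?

Canola: 0.8·10.0 + 0.2·1.8 = 8.36
Corn: 0.8·9.4 + 0.2·0.1 = 7.54
Sorghum: 0.8·9.8 + 0.2·1.5 = 8.14
Rye: 0.8·9.1 + 0.2·0.6 = 7.4
Barley: 0.8·6.3 + 0.2·0.8 = 5.2
Soy: 0.8·9.5 + 0.2·4.3 = 8.46
Highest Hurwicz score = 8.46 → Soy.

Soy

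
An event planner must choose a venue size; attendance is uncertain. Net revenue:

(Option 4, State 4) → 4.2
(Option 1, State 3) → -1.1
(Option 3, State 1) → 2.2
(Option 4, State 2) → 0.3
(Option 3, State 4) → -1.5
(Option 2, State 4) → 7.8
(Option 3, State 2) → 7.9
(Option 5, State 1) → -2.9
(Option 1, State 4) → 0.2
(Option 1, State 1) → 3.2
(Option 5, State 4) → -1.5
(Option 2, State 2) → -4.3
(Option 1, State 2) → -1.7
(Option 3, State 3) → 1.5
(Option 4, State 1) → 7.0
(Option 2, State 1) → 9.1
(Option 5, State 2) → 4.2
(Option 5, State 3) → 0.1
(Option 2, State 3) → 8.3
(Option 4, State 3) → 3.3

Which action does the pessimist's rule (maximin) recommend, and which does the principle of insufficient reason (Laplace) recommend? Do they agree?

Row minima: Option 1=-1.7, Option 2=-4.3, Option 3=-1.5, Option 4=0.3, Option 5=-2.9
Best worst-case = 0.3 → Option 4.
Row averages: Option 1=0.15, Option 2=5.225, Option 3=2.525, Option 4=3.7, Option 5=-0.025
Highest average = 5.225 → Option 2.

maximin → Option 4; laplace → Option 2 (disagree)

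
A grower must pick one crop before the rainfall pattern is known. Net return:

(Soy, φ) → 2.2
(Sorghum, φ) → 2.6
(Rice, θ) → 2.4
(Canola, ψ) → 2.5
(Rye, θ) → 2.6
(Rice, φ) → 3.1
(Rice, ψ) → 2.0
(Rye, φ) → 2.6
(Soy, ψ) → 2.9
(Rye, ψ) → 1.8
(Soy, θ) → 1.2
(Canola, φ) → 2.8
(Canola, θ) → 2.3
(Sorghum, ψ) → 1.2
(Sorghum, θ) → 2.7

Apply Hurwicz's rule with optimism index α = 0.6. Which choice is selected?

Rice

Rice: 0.6·3.1 + 0.4·2.0 = 2.66
Sorghum: 0.6·2.7 + 0.4·1.2 = 2.1
Rye: 0.6·2.6 + 0.4·1.8 = 2.28
Soy: 0.6·2.9 + 0.4·1.2 = 2.22
Canola: 0.6·2.8 + 0.4·2.3 = 2.6
Highest Hurwicz score = 2.66 → Rice.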